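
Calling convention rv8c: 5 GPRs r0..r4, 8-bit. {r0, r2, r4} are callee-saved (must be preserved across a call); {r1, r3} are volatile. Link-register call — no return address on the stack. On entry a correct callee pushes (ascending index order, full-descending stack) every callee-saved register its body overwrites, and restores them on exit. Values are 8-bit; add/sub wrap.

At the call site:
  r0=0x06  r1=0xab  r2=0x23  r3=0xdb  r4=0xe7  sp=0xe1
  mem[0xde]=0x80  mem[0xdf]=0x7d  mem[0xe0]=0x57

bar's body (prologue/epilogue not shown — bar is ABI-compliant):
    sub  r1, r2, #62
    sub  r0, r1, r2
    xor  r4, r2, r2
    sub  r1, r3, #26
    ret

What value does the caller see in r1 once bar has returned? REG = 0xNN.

prologue: push r0 -> mem[0xe0]=0x06, sp=0xe0
prologue: push r4 -> mem[0xdf]=0xe7, sp=0xdf
body[0] sub  r1, r2, #62 -> r1=0xe5
body[1] sub  r0, r1, r2 -> r0=0xc2
body[2] xor  r4, r2, r2 -> r4=0x00
body[3] sub  r1, r3, #26 -> r1=0xc1
epilogue: pop r4=0xe7, sp=0xe0
epilogue: pop r0=0x06, sp=0xe1
r1 is caller-saved -> body value

REG = 0xc1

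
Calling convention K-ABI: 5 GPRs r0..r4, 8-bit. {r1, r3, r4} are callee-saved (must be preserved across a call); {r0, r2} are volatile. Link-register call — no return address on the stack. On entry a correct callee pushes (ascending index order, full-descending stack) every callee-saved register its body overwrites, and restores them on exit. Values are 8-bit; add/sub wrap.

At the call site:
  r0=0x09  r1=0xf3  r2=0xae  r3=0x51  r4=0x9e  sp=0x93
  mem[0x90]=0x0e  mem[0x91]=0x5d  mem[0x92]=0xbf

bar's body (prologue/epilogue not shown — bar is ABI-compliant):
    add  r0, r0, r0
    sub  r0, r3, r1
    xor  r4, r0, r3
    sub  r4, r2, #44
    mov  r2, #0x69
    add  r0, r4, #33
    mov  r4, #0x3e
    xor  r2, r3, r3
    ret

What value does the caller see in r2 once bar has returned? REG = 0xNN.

prologue: push r4 -> mem[0x92]=0x9e, sp=0x92
body[0] add  r0, r0, r0 -> r0=0x12
body[1] sub  r0, r3, r1 -> r0=0x5e
body[2] xor  r4, r0, r3 -> r4=0x0f
body[3] sub  r4, r2, #44 -> r4=0x82
body[4] mov  r2, #0x69 -> r2=0x69
body[5] add  r0, r4, #33 -> r0=0xa3
body[6] mov  r4, #0x3e -> r4=0x3e
body[7] xor  r2, r3, r3 -> r2=0x00
epilogue: pop r4=0x9e, sp=0x93
r2 is caller-saved -> body value

REG = 0x00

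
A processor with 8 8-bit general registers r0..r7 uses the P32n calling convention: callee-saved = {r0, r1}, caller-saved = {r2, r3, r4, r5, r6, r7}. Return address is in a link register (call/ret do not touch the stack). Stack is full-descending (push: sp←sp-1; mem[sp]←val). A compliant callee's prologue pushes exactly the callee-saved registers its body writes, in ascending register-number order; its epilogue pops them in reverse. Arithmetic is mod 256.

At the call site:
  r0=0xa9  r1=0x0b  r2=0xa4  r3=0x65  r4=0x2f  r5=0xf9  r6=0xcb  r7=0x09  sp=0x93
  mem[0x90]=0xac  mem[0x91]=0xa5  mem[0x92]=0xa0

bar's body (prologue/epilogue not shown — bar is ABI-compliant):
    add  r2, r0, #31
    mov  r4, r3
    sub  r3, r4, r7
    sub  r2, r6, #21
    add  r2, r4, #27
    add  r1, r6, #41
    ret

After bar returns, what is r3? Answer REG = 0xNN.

REG = 0x5c

prologue: push r1 -> mem[0x92]=0x0b, sp=0x92
body[0] add  r2, r0, #31 -> r2=0xc8
body[1] mov  r4, r3 -> r4=0x65
body[2] sub  r3, r4, r7 -> r3=0x5c
body[3] sub  r2, r6, #21 -> r2=0xb6
body[4] add  r2, r4, #27 -> r2=0x80
body[5] add  r1, r6, #41 -> r1=0xf4
epilogue: pop r1=0x0b, sp=0x93
r3 is caller-saved -> body value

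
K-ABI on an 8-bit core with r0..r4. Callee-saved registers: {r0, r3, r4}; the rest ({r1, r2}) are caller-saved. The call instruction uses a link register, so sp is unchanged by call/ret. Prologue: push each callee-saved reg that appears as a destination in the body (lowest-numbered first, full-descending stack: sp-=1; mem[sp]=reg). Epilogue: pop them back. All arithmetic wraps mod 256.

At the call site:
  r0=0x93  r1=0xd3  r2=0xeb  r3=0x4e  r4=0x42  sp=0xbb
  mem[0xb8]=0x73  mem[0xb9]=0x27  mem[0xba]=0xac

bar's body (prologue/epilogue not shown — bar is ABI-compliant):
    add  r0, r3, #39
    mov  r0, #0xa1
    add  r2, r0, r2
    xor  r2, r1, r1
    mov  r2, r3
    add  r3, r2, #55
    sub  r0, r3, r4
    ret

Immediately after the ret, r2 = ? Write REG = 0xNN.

REG = 0x4e

prologue: push r0 → mem[0xba]=0x93, sp=0xba
prologue: push r3 → mem[0xb9]=0x4e, sp=0xb9
body[0] add  r0, r3, #39 → r0=0x75
body[1] mov  r0, #0xa1 → r0=0xa1
body[2] add  r2, r0, r2 → r2=0x8c
body[3] xor  r2, r1, r1 → r2=0x00
body[4] mov  r2, r3 → r2=0x4e
body[5] add  r3, r2, #55 → r3=0x85
body[6] sub  r0, r3, r4 → r0=0x43
epilogue: pop r3=0x4e, sp=0xba
epilogue: pop r0=0x93, sp=0xbb
r2 is caller-saved → body value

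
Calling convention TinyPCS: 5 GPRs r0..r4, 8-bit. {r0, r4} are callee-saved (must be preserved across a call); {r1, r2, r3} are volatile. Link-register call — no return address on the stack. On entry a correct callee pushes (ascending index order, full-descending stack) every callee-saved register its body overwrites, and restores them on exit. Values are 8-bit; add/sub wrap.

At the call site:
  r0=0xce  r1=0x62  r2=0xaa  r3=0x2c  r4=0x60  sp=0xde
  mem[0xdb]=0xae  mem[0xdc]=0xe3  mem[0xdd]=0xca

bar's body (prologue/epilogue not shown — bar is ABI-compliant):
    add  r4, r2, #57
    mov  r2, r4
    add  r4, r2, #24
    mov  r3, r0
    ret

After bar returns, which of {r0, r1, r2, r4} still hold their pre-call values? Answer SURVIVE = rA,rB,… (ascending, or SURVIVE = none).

SURVIVE = r0,r1,r4

prologue: push r4 -> mem[0xdd]=0x60, sp=0xdd
body[0] add  r4, r2, #57 -> r4=0xe3
body[1] mov  r2, r4 -> r2=0xe3
body[2] add  r4, r2, #24 -> r4=0xfb
body[3] mov  r3, r0 -> r3=0xce
epilogue: pop r4=0x60, sp=0xde
r0: callee-saved, written=False
r1: caller-saved, written=False
r2: caller-saved, written=True
r4: callee-saved, written=True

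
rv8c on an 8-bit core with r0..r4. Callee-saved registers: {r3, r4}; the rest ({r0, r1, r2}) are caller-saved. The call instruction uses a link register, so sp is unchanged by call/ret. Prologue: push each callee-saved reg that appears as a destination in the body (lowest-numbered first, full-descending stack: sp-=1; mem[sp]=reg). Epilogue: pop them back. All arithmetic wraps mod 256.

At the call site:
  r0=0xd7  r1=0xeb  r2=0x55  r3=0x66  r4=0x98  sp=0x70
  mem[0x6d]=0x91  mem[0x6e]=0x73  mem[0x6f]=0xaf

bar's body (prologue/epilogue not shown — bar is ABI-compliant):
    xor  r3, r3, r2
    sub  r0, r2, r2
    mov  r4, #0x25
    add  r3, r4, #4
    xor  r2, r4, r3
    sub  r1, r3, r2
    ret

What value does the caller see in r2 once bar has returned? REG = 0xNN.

REG = 0x0c

prologue: push r3 → mem[0x6f]=0x66, sp=0x6f
prologue: push r4 → mem[0x6e]=0x98, sp=0x6e
body[0] xor  r3, r3, r2 → r3=0x33
body[1] sub  r0, r2, r2 → r0=0x00
body[2] mov  r4, #0x25 → r4=0x25
body[3] add  r3, r4, #4 → r3=0x29
body[4] xor  r2, r4, r3 → r2=0x0c
body[5] sub  r1, r3, r2 → r1=0x1d
epilogue: pop r4=0x98, sp=0x6f
epilogue: pop r3=0x66, sp=0x70
r2 is caller-saved → body value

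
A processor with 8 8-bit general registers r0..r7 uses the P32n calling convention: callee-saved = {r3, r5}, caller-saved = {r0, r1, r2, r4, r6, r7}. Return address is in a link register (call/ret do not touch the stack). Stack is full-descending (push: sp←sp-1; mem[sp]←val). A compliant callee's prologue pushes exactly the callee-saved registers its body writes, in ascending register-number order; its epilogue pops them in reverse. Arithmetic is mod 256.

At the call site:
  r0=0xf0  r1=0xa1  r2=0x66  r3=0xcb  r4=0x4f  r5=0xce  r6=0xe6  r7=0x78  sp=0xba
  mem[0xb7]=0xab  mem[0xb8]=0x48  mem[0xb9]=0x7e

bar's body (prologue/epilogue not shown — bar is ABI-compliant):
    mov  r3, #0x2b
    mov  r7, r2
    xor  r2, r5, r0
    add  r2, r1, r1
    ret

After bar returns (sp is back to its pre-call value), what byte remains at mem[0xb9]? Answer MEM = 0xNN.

MEM = 0xcb

prologue: push r3 -> mem[0xb9]=0xcb, sp=0xb9
body[0] mov  r3, #0x2b -> r3=0x2b
body[1] mov  r7, r2 -> r7=0x66
body[2] xor  r2, r5, r0 -> r2=0x3e
body[3] add  r2, r1, r1 -> r2=0x42
epilogue: pop r3=0xcb, sp=0xba
prologue pushed ['r3'] at ['0xb9']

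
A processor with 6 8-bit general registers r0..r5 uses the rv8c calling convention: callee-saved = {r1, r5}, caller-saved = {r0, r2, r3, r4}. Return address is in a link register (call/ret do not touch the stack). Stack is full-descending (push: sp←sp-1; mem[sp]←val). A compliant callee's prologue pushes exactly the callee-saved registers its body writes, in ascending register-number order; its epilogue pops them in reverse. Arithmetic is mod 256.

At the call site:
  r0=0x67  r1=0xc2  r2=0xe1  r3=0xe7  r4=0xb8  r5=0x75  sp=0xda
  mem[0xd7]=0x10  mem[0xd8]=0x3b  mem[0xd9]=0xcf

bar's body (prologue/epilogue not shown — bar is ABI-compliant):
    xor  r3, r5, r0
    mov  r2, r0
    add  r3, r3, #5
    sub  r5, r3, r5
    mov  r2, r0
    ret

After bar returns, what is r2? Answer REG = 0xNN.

REG = 0x67

prologue: push r5 -> mem[0xd9]=0x75, sp=0xd9
body[0] xor  r3, r5, r0 -> r3=0x12
body[1] mov  r2, r0 -> r2=0x67
body[2] add  r3, r3, #5 -> r3=0x17
body[3] sub  r5, r3, r5 -> r5=0xa2
body[4] mov  r2, r0 -> r2=0x67
epilogue: pop r5=0x75, sp=0xda
r2 is caller-saved -> body value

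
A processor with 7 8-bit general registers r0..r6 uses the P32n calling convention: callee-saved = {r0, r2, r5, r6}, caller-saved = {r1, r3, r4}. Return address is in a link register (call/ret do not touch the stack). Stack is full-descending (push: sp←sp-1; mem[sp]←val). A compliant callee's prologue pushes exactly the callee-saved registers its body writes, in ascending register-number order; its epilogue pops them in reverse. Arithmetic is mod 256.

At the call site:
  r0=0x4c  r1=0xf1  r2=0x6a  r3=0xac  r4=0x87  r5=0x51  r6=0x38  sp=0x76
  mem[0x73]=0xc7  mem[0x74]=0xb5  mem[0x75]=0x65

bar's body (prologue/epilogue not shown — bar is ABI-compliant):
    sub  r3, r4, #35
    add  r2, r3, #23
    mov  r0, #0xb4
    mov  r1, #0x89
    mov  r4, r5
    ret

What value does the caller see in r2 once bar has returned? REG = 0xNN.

REG = 0x6a

prologue: push r0 → mem[0x75]=0x4c, sp=0x75
prologue: push r2 → mem[0x74]=0x6a, sp=0x74
body[0] sub  r3, r4, #35 → r3=0x64
body[1] add  r2, r3, #23 → r2=0x7b
body[2] mov  r0, #0xb4 → r0=0xb4
body[3] mov  r1, #0x89 → r1=0x89
body[4] mov  r4, r5 → r4=0x51
epilogue: pop r2=0x6a, sp=0x75
epilogue: pop r0=0x4c, sp=0x76
r2 is callee-saved → restored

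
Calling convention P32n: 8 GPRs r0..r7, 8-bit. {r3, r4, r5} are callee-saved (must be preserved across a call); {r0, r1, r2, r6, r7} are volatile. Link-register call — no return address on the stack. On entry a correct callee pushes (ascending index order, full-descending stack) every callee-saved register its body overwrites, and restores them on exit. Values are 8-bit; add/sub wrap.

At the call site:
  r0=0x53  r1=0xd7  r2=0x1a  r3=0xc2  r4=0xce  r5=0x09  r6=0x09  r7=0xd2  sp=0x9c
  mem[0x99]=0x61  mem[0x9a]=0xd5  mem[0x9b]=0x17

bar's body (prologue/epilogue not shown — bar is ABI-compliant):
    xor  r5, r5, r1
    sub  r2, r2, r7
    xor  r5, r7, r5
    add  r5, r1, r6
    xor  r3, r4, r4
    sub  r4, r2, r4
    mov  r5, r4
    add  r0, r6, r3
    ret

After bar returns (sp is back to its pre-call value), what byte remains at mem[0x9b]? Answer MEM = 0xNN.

MEM = 0xc2

prologue: push r3 -> mem[0x9b]=0xc2, sp=0x9b
prologue: push r4 -> mem[0x9a]=0xce, sp=0x9a
prologue: push r5 -> mem[0x99]=0x09, sp=0x99
body[0] xor  r5, r5, r1 -> r5=0xde
body[1] sub  r2, r2, r7 -> r2=0x48
body[2] xor  r5, r7, r5 -> r5=0x0c
body[3] add  r5, r1, r6 -> r5=0xe0
body[4] xor  r3, r4, r4 -> r3=0x00
body[5] sub  r4, r2, r4 -> r4=0x7a
body[6] mov  r5, r4 -> r5=0x7a
body[7] add  r0, r6, r3 -> r0=0x09
epilogue: pop r5=0x09, sp=0x9a
epilogue: pop r4=0xce, sp=0x9b
epilogue: pop r3=0xc2, sp=0x9c
prologue pushed ['r3', 'r4', 'r5'] at ['0x9b', '0x9a', '0x99']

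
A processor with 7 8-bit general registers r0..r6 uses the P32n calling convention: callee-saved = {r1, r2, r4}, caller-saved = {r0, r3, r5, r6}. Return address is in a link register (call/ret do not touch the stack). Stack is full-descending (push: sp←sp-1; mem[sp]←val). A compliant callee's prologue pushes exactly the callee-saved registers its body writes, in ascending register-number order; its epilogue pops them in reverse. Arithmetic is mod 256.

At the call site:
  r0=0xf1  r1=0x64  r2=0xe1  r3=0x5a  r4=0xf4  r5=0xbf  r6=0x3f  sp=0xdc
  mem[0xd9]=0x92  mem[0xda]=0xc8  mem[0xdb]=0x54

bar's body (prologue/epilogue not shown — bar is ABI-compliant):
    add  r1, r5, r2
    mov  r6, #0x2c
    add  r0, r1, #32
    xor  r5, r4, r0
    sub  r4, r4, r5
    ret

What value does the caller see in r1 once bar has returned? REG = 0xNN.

prologue: push r1 -> mem[0xdb]=0x64, sp=0xdb
prologue: push r4 -> mem[0xda]=0xf4, sp=0xda
body[0] add  r1, r5, r2 -> r1=0xa0
body[1] mov  r6, #0x2c -> r6=0x2c
body[2] add  r0, r1, #32 -> r0=0xc0
body[3] xor  r5, r4, r0 -> r5=0x34
body[4] sub  r4, r4, r5 -> r4=0xc0
epilogue: pop r4=0xf4, sp=0xdb
epilogue: pop r1=0x64, sp=0xdc
r1 is callee-saved -> restored

REG = 0x64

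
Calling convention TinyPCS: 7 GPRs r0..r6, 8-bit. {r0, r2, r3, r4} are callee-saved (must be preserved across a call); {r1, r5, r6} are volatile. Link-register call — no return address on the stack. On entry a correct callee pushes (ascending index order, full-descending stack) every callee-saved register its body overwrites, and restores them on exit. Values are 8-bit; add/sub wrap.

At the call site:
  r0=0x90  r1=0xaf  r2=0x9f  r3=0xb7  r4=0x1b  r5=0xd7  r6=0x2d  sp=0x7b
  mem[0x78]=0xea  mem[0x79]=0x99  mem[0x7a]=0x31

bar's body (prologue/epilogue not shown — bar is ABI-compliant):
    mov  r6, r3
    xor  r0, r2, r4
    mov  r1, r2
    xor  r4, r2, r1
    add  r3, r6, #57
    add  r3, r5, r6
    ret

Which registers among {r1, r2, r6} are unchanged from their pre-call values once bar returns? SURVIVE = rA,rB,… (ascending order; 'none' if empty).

SURVIVE = r2

prologue: push r0 → mem[0x7a]=0x90, sp=0x7a
prologue: push r3 → mem[0x79]=0xb7, sp=0x79
prologue: push r4 → mem[0x78]=0x1b, sp=0x78
body[0] mov  r6, r3 → r6=0xb7
body[1] xor  r0, r2, r4 → r0=0x84
body[2] mov  r1, r2 → r1=0x9f
body[3] xor  r4, r2, r1 → r4=0x00
body[4] add  r3, r6, #57 → r3=0xf0
body[5] add  r3, r5, r6 → r3=0x8e
epilogue: pop r4=0x1b, sp=0x79
epilogue: pop r3=0xb7, sp=0x7a
epilogue: pop r0=0x90, sp=0x7b
r1: caller-saved, written=True
r2: callee-saved, written=False
r6: caller-saved, written=True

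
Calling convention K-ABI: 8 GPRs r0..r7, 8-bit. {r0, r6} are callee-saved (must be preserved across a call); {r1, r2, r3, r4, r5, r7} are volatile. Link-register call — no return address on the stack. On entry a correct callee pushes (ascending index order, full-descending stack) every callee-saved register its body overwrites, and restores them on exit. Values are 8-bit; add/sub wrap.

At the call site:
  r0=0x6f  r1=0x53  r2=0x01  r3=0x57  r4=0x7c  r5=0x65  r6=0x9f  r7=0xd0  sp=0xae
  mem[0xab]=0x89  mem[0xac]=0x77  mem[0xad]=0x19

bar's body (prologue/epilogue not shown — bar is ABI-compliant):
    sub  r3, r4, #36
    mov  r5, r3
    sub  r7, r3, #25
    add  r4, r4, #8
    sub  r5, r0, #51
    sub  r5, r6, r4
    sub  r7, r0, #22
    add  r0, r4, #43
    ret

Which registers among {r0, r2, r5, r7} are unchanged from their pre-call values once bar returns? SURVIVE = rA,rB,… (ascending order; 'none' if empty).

prologue: push r0 -> mem[0xad]=0x6f, sp=0xad
body[0] sub  r3, r4, #36 -> r3=0x58
body[1] mov  r5, r3 -> r5=0x58
body[2] sub  r7, r3, #25 -> r7=0x3f
body[3] add  r4, r4, #8 -> r4=0x84
body[4] sub  r5, r0, #51 -> r5=0x3c
body[5] sub  r5, r6, r4 -> r5=0x1b
body[6] sub  r7, r0, #22 -> r7=0x59
body[7] add  r0, r4, #43 -> r0=0xaf
epilogue: pop r0=0x6f, sp=0xae
r0: callee-saved, written=True
r2: caller-saved, written=False
r5: caller-saved, written=True
r7: caller-saved, written=True

SURVIVE = r0,r2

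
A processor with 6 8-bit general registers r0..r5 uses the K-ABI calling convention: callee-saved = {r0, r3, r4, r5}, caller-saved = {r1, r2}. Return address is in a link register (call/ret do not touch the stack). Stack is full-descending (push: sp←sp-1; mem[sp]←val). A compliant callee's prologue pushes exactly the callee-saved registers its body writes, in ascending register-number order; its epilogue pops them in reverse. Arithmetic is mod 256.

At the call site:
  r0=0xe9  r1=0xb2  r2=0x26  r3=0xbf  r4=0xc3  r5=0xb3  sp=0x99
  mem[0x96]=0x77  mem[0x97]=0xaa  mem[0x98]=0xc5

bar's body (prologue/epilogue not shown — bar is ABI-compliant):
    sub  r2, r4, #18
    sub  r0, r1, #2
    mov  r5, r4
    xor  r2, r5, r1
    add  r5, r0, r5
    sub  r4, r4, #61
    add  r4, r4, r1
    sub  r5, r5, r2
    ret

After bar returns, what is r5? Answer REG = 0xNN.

REG = 0xb3

prologue: push r0 -> mem[0x98]=0xe9, sp=0x98
prologue: push r4 -> mem[0x97]=0xc3, sp=0x97
prologue: push r5 -> mem[0x96]=0xb3, sp=0x96
body[0] sub  r2, r4, #18 -> r2=0xb1
body[1] sub  r0, r1, #2 -> r0=0xb0
body[2] mov  r5, r4 -> r5=0xc3
body[3] xor  r2, r5, r1 -> r2=0x71
body[4] add  r5, r0, r5 -> r5=0x73
body[5] sub  r4, r4, #61 -> r4=0x86
body[6] add  r4, r4, r1 -> r4=0x38
body[7] sub  r5, r5, r2 -> r5=0x02
epilogue: pop r5=0xb3, sp=0x97
epilogue: pop r4=0xc3, sp=0x98
epilogue: pop r0=0xe9, sp=0x99
r5 is callee-saved -> restored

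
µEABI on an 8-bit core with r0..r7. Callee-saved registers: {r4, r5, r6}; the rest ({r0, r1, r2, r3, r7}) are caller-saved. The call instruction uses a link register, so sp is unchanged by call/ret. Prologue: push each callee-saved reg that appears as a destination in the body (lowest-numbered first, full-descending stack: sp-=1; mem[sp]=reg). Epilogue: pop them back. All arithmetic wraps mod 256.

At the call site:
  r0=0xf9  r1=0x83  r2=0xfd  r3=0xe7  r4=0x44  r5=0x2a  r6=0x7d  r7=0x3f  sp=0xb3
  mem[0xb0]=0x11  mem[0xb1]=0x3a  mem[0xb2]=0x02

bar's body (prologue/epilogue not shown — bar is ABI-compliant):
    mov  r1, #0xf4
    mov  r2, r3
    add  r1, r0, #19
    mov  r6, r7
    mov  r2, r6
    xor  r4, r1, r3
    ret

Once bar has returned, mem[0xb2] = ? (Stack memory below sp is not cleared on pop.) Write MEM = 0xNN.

prologue: push r4 -> mem[0xb2]=0x44, sp=0xb2
prologue: push r6 -> mem[0xb1]=0x7d, sp=0xb1
body[0] mov  r1, #0xf4 -> r1=0xf4
body[1] mov  r2, r3 -> r2=0xe7
body[2] add  r1, r0, #19 -> r1=0x0c
body[3] mov  r6, r7 -> r6=0x3f
body[4] mov  r2, r6 -> r2=0x3f
body[5] xor  r4, r1, r3 -> r4=0xeb
epilogue: pop r6=0x7d, sp=0xb2
epilogue: pop r4=0x44, sp=0xb3
prologue pushed ['r4', 'r6'] at ['0xb2', '0xb1']

MEM = 0x44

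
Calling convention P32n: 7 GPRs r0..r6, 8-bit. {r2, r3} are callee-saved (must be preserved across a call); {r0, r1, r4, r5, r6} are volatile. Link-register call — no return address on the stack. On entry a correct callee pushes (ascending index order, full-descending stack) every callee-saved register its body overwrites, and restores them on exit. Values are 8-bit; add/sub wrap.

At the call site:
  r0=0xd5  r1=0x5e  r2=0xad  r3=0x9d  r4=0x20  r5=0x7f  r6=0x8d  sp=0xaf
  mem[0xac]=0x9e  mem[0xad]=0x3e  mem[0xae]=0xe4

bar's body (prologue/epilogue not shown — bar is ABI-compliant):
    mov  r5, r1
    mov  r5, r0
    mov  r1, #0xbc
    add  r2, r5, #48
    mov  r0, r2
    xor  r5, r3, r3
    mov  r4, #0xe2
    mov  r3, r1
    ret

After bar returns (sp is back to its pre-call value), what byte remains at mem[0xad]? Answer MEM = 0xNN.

MEM = 0x9d

prologue: push r2 -> mem[0xae]=0xad, sp=0xae
prologue: push r3 -> mem[0xad]=0x9d, sp=0xad
body[0] mov  r5, r1 -> r5=0x5e
body[1] mov  r5, r0 -> r5=0xd5
body[2] mov  r1, #0xbc -> r1=0xbc
body[3] add  r2, r5, #48 -> r2=0x05
body[4] mov  r0, r2 -> r0=0x05
body[5] xor  r5, r3, r3 -> r5=0x00
body[6] mov  r4, #0xe2 -> r4=0xe2
body[7] mov  r3, r1 -> r3=0xbc
epilogue: pop r3=0x9d, sp=0xae
epilogue: pop r2=0xad, sp=0xaf
prologue pushed ['r2', 'r3'] at ['0xae', '0xad']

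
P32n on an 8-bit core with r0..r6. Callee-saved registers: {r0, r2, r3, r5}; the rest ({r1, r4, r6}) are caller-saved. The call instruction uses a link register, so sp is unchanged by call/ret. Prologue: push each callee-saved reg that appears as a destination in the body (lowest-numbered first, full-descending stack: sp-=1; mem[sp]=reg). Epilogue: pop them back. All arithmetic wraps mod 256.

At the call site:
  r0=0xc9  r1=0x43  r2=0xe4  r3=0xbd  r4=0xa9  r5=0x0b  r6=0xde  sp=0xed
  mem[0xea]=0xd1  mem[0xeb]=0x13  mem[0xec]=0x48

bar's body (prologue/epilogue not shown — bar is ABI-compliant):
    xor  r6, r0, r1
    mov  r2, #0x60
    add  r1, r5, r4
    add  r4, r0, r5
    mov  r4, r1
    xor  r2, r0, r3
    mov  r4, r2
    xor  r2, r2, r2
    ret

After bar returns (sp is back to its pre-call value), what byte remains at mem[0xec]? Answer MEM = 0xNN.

MEM = 0xe4

prologue: push r2 → mem[0xec]=0xe4, sp=0xec
body[0] xor  r6, r0, r1 → r6=0x8a
body[1] mov  r2, #0x60 → r2=0x60
body[2] add  r1, r5, r4 → r1=0xb4
body[3] add  r4, r0, r5 → r4=0xd4
body[4] mov  r4, r1 → r4=0xb4
body[5] xor  r2, r0, r3 → r2=0x74
body[6] mov  r4, r2 → r4=0x74
body[7] xor  r2, r2, r2 → r2=0x00
epilogue: pop r2=0xe4, sp=0xed
prologue pushed ['r2'] at ['0xec']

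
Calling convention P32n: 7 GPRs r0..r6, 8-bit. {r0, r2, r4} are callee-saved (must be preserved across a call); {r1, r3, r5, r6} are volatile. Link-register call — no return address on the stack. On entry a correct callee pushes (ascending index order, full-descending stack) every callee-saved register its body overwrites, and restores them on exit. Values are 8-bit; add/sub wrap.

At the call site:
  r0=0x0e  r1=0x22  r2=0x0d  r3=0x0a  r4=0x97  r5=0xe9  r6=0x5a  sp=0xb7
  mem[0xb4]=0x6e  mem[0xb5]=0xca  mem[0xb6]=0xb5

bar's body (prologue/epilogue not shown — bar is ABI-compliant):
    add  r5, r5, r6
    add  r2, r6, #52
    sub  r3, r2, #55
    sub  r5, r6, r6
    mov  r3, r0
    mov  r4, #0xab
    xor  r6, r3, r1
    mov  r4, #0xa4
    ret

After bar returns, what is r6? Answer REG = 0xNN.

prologue: push r2 -> mem[0xb6]=0x0d, sp=0xb6
prologue: push r4 -> mem[0xb5]=0x97, sp=0xb5
body[0] add  r5, r5, r6 -> r5=0x43
body[1] add  r2, r6, #52 -> r2=0x8e
body[2] sub  r3, r2, #55 -> r3=0x57
body[3] sub  r5, r6, r6 -> r5=0x00
body[4] mov  r3, r0 -> r3=0x0e
body[5] mov  r4, #0xab -> r4=0xab
body[6] xor  r6, r3, r1 -> r6=0x2c
body[7] mov  r4, #0xa4 -> r4=0xa4
epilogue: pop r4=0x97, sp=0xb6
epilogue: pop r2=0x0d, sp=0xb7
r6 is caller-saved -> body value

REG = 0x2c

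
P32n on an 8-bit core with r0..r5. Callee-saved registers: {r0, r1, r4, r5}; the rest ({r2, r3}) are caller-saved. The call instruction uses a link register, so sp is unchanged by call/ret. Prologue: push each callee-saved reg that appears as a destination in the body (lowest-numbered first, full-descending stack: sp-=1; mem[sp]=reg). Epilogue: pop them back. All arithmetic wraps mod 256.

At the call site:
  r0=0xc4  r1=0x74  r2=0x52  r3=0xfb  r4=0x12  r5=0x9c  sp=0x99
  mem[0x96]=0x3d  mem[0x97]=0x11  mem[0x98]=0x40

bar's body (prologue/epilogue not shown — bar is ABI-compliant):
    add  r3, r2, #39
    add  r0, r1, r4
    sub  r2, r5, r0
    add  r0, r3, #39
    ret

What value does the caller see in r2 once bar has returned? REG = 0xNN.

prologue: push r0 -> mem[0x98]=0xc4, sp=0x98
body[0] add  r3, r2, #39 -> r3=0x79
body[1] add  r0, r1, r4 -> r0=0x86
body[2] sub  r2, r5, r0 -> r2=0x16
body[3] add  r0, r3, #39 -> r0=0xa0
epilogue: pop r0=0xc4, sp=0x99
r2 is caller-saved -> body value

REG = 0x16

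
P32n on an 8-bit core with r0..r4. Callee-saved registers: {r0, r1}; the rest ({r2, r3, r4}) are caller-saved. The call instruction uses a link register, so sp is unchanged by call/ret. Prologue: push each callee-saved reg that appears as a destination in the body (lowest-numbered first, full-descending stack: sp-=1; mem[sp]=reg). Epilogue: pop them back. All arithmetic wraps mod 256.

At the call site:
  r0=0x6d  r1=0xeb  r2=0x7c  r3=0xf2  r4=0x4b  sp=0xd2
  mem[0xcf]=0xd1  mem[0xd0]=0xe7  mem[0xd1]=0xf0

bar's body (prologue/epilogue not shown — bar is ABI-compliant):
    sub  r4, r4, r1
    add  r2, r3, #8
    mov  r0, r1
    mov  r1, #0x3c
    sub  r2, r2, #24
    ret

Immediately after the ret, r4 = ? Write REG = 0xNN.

prologue: push r0 -> mem[0xd1]=0x6d, sp=0xd1
prologue: push r1 -> mem[0xd0]=0xeb, sp=0xd0
body[0] sub  r4, r4, r1 -> r4=0x60
body[1] add  r2, r3, #8 -> r2=0xfa
body[2] mov  r0, r1 -> r0=0xeb
body[3] mov  r1, #0x3c -> r1=0x3c
body[4] sub  r2, r2, #24 -> r2=0xe2
epilogue: pop r1=0xeb, sp=0xd1
epilogue: pop r0=0x6d, sp=0xd2
r4 is caller-saved -> body value

REG = 0x60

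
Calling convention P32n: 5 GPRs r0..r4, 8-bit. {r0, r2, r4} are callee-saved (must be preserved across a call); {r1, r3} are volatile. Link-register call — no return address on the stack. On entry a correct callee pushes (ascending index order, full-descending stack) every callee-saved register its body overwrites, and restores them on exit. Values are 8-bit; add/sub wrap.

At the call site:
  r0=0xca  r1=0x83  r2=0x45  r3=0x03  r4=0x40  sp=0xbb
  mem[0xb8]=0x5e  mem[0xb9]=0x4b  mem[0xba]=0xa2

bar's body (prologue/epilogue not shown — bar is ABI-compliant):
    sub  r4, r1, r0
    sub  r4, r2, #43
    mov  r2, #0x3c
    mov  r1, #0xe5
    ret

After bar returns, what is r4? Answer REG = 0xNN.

REG = 0x40

prologue: push r2 → mem[0xba]=0x45, sp=0xba
prologue: push r4 → mem[0xb9]=0x40, sp=0xb9
body[0] sub  r4, r1, r0 → r4=0xb9
body[1] sub  r4, r2, #43 → r4=0x1a
body[2] mov  r2, #0x3c → r2=0x3c
body[3] mov  r1, #0xe5 → r1=0xe5
epilogue: pop r4=0x40, sp=0xba
epilogue: pop r2=0x45, sp=0xbb
r4 is callee-saved → restored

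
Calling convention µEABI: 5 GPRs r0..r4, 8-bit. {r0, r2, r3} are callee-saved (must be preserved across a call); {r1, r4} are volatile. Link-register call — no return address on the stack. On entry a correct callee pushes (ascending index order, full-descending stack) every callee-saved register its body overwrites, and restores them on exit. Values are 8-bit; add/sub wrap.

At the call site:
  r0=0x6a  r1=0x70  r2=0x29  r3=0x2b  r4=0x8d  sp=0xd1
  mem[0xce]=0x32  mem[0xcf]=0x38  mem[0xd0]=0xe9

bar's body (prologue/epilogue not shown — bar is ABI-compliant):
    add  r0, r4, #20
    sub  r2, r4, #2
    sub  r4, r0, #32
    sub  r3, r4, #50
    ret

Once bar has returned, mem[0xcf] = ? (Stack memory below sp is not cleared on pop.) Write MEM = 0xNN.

MEM = 0x29

prologue: push r0 → mem[0xd0]=0x6a, sp=0xd0
prologue: push r2 → mem[0xcf]=0x29, sp=0xcf
prologue: push r3 → mem[0xce]=0x2b, sp=0xce
body[0] add  r0, r4, #20 → r0=0xa1
body[1] sub  r2, r4, #2 → r2=0x8b
body[2] sub  r4, r0, #32 → r4=0x81
body[3] sub  r3, r4, #50 → r3=0x4f
epilogue: pop r3=0x2b, sp=0xcf
epilogue: pop r2=0x29, sp=0xd0
epilogue: pop r0=0x6a, sp=0xd1
prologue pushed ['r0', 'r2', 'r3'] at ['0xd0', '0xcf', '0xce']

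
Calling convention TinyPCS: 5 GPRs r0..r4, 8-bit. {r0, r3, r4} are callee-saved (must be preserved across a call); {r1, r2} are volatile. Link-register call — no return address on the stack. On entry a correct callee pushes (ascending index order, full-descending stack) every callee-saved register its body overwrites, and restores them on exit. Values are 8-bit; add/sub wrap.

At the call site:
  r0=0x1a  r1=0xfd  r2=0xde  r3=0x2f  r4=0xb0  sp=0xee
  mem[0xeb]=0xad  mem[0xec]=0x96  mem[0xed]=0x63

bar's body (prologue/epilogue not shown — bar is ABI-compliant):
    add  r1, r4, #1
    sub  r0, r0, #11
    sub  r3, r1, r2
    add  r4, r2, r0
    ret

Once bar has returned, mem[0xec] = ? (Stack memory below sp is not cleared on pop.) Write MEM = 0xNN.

prologue: push r0 → mem[0xed]=0x1a, sp=0xed
prologue: push r3 → mem[0xec]=0x2f, sp=0xec
prologue: push r4 → mem[0xeb]=0xb0, sp=0xeb
body[0] add  r1, r4, #1 → r1=0xb1
body[1] sub  r0, r0, #11 → r0=0x0f
body[2] sub  r3, r1, r2 → r3=0xd3
body[3] add  r4, r2, r0 → r4=0xed
epilogue: pop r4=0xb0, sp=0xec
epilogue: pop r3=0x2f, sp=0xed
epilogue: pop r0=0x1a, sp=0xee
prologue pushed ['r0', 'r3', 'r4'] at ['0xed', '0xec', '0xeb']

MEM = 0x2f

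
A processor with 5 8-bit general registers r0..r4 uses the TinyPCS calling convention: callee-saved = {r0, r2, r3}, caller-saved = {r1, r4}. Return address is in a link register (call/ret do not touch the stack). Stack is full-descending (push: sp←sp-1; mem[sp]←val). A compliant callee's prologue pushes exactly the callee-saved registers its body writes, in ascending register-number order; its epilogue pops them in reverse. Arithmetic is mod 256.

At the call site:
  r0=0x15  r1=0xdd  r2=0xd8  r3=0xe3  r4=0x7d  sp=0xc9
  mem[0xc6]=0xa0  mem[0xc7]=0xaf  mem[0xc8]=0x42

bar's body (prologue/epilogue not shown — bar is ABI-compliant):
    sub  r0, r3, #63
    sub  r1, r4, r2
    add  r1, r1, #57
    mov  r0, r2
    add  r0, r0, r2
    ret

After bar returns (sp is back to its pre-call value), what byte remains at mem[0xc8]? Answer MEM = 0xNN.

MEM = 0x15

prologue: push r0 → mem[0xc8]=0x15, sp=0xc8
body[0] sub  r0, r3, #63 → r0=0xa4
body[1] sub  r1, r4, r2 → r1=0xa5
body[2] add  r1, r1, #57 → r1=0xde
body[3] mov  r0, r2 → r0=0xd8
body[4] add  r0, r0, r2 → r0=0xb0
epilogue: pop r0=0x15, sp=0xc9
prologue pushed ['r0'] at ['0xc8']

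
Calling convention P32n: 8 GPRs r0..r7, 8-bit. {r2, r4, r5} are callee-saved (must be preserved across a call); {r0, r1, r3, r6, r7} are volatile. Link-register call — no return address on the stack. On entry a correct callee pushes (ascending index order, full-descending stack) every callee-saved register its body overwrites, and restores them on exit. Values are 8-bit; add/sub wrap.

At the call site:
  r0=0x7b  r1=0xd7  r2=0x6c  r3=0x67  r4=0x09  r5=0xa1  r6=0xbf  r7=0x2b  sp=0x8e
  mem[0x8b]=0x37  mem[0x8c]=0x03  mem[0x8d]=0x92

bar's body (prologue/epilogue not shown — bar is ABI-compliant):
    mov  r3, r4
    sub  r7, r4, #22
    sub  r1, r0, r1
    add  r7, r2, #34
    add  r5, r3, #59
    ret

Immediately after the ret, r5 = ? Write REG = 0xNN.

prologue: push r5 → mem[0x8d]=0xa1, sp=0x8d
body[0] mov  r3, r4 → r3=0x09
body[1] sub  r7, r4, #22 → r7=0xf3
body[2] sub  r1, r0, r1 → r1=0xa4
body[3] add  r7, r2, #34 → r7=0x8e
body[4] add  r5, r3, #59 → r5=0x44
epilogue: pop r5=0xa1, sp=0x8e
r5 is callee-saved → restored

REG = 0xa1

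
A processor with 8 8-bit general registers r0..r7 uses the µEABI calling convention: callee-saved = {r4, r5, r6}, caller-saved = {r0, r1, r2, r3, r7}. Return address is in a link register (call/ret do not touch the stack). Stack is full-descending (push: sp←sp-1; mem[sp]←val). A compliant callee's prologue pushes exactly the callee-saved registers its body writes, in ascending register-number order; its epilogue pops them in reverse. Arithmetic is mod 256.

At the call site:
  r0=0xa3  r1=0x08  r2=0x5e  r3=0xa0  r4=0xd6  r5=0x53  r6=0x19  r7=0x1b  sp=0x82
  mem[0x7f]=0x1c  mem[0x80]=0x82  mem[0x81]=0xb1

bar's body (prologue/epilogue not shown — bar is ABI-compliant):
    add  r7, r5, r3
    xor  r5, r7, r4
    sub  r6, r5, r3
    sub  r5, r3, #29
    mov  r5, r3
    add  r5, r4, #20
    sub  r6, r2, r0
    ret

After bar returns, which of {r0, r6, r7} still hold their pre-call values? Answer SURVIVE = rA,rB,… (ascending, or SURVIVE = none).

prologue: push r5 → mem[0x81]=0x53, sp=0x81
prologue: push r6 → mem[0x80]=0x19, sp=0x80
body[0] add  r7, r5, r3 → r7=0xf3
body[1] xor  r5, r7, r4 → r5=0x25
body[2] sub  r6, r5, r3 → r6=0x85
body[3] sub  r5, r3, #29 → r5=0x83
body[4] mov  r5, r3 → r5=0xa0
body[5] add  r5, r4, #20 → r5=0xea
body[6] sub  r6, r2, r0 → r6=0xbb
epilogue: pop r6=0x19, sp=0x81
epilogue: pop r5=0x53, sp=0x82
r0: caller-saved, written=False
r6: callee-saved, written=True
r7: caller-saved, written=True

SURVIVE = r0,r6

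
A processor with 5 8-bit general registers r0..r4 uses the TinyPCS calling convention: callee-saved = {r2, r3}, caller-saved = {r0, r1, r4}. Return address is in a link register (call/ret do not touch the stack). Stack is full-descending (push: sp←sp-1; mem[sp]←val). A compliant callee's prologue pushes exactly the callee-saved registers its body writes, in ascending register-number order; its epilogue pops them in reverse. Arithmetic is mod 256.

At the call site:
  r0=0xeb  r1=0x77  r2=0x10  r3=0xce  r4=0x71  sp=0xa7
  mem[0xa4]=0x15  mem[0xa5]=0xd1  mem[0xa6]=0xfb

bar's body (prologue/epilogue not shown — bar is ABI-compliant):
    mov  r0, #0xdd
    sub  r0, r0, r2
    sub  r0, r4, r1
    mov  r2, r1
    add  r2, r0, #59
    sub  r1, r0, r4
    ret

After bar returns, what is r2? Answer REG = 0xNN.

REG = 0x10

prologue: push r2 -> mem[0xa6]=0x10, sp=0xa6
body[0] mov  r0, #0xdd -> r0=0xdd
body[1] sub  r0, r0, r2 -> r0=0xcd
body[2] sub  r0, r4, r1 -> r0=0xfa
body[3] mov  r2, r1 -> r2=0x77
body[4] add  r2, r0, #59 -> r2=0x35
body[5] sub  r1, r0, r4 -> r1=0x89
epilogue: pop r2=0x10, sp=0xa7
r2 is callee-saved -> restored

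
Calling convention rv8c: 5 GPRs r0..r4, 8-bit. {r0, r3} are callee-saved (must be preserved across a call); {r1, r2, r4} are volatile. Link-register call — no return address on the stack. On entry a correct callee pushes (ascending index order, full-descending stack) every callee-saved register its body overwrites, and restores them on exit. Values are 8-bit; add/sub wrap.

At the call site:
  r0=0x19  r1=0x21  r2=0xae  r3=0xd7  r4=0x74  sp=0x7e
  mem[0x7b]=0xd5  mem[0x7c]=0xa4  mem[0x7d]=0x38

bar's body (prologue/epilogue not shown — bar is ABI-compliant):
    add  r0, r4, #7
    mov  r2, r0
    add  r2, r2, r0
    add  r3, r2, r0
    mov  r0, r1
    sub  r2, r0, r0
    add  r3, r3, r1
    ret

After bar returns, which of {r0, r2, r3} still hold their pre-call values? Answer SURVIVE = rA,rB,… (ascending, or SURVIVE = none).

prologue: push r0 → mem[0x7d]=0x19, sp=0x7d
prologue: push r3 → mem[0x7c]=0xd7, sp=0x7c
body[0] add  r0, r4, #7 → r0=0x7b
body[1] mov  r2, r0 → r2=0x7b
body[2] add  r2, r2, r0 → r2=0xf6
body[3] add  r3, r2, r0 → r3=0x71
body[4] mov  r0, r1 → r0=0x21
body[5] sub  r2, r0, r0 → r2=0x00
body[6] add  r3, r3, r1 → r3=0x92
epilogue: pop r3=0xd7, sp=0x7d
epilogue: pop r0=0x19, sp=0x7e
r0: callee-saved, written=True
r2: caller-saved, written=True
r3: callee-saved, written=True

SURVIVE = r0,r3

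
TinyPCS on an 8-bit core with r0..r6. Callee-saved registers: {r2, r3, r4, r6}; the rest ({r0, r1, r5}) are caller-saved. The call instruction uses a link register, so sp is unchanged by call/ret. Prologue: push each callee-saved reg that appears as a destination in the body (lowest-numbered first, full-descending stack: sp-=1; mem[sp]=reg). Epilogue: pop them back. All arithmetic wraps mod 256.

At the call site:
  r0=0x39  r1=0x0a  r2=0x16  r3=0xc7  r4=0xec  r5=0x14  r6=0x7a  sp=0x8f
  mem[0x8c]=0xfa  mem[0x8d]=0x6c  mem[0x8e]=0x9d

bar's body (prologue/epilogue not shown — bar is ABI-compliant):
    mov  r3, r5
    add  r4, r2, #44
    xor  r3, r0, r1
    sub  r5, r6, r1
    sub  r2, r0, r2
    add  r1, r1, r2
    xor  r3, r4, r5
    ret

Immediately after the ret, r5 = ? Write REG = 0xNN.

REG = 0x70

prologue: push r2 -> mem[0x8e]=0x16, sp=0x8e
prologue: push r3 -> mem[0x8d]=0xc7, sp=0x8d
prologue: push r4 -> mem[0x8c]=0xec, sp=0x8c
body[0] mov  r3, r5 -> r3=0x14
body[1] add  r4, r2, #44 -> r4=0x42
body[2] xor  r3, r0, r1 -> r3=0x33
body[3] sub  r5, r6, r1 -> r5=0x70
body[4] sub  r2, r0, r2 -> r2=0x23
body[5] add  r1, r1, r2 -> r1=0x2d
body[6] xor  r3, r4, r5 -> r3=0x32
epilogue: pop r4=0xec, sp=0x8d
epilogue: pop r3=0xc7, sp=0x8e
epilogue: pop r2=0x16, sp=0x8f
r5 is caller-saved -> body value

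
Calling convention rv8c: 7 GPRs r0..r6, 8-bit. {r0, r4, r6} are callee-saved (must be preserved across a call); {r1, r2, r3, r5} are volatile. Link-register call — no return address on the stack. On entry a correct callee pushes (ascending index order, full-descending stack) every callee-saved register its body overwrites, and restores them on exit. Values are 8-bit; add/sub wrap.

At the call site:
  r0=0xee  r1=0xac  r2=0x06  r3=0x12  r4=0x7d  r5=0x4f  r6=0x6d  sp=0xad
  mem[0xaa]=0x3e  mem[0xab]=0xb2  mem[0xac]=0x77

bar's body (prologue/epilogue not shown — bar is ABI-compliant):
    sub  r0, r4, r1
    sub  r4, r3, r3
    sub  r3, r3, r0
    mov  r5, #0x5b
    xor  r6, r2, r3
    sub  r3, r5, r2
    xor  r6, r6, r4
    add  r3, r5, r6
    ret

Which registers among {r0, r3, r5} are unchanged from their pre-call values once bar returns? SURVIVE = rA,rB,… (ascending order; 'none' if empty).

SURVIVE = r0

prologue: push r0 → mem[0xac]=0xee, sp=0xac
prologue: push r4 → mem[0xab]=0x7d, sp=0xab
prologue: push r6 → mem[0xaa]=0x6d, sp=0xaa
body[0] sub  r0, r4, r1 → r0=0xd1
body[1] sub  r4, r3, r3 → r4=0x00
body[2] sub  r3, r3, r0 → r3=0x41
body[3] mov  r5, #0x5b → r5=0x5b
body[4] xor  r6, r2, r3 → r6=0x47
body[5] sub  r3, r5, r2 → r3=0x55
body[6] xor  r6, r6, r4 → r6=0x47
body[7] add  r3, r5, r6 → r3=0xa2
epilogue: pop r6=0x6d, sp=0xab
epilogue: pop r4=0x7d, sp=0xac
epilogue: pop r0=0xee, sp=0xad
r0: callee-saved, written=True
r3: caller-saved, written=True
r5: caller-saved, written=True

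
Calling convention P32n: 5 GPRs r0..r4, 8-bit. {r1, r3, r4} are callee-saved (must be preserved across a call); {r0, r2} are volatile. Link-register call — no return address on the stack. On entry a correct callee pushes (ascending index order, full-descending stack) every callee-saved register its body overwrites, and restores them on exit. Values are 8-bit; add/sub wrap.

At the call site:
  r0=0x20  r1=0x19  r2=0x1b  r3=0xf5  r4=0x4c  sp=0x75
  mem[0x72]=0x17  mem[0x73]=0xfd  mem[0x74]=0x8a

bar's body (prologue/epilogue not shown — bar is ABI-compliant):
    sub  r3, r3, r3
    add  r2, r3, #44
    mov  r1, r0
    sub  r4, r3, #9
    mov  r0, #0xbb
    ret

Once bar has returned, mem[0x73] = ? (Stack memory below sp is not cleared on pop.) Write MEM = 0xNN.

prologue: push r1 → mem[0x74]=0x19, sp=0x74
prologue: push r3 → mem[0x73]=0xf5, sp=0x73
prologue: push r4 → mem[0x72]=0x4c, sp=0x72
body[0] sub  r3, r3, r3 → r3=0x00
body[1] add  r2, r3, #44 → r2=0x2c
body[2] mov  r1, r0 → r1=0x20
body[3] sub  r4, r3, #9 → r4=0xf7
body[4] mov  r0, #0xbb → r0=0xbb
epilogue: pop r4=0x4c, sp=0x73
epilogue: pop r3=0xf5, sp=0x74
epilogue: pop r1=0x19, sp=0x75
prologue pushed ['r1', 'r3', 'r4'] at ['0x74', '0x73', '0x72']

MEM = 0xf5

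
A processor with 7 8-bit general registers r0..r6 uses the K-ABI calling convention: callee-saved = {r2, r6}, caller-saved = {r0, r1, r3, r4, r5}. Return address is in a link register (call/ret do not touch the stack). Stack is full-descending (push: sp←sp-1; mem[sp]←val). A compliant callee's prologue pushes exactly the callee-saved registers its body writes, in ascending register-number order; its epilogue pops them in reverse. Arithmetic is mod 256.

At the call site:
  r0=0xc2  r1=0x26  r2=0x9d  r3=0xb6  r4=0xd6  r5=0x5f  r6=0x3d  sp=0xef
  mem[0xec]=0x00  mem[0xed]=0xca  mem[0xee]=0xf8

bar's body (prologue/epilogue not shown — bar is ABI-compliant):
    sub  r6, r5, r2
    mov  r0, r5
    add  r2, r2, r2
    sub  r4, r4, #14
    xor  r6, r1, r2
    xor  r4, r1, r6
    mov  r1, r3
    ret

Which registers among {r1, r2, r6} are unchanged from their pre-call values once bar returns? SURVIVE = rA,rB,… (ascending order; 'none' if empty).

SURVIVE = r2,r6

prologue: push r2 -> mem[0xee]=0x9d, sp=0xee
prologue: push r6 -> mem[0xed]=0x3d, sp=0xed
body[0] sub  r6, r5, r2 -> r6=0xc2
body[1] mov  r0, r5 -> r0=0x5f
body[2] add  r2, r2, r2 -> r2=0x3a
body[3] sub  r4, r4, #14 -> r4=0xc8
body[4] xor  r6, r1, r2 -> r6=0x1c
body[5] xor  r4, r1, r6 -> r4=0x3a
body[6] mov  r1, r3 -> r1=0xb6
epilogue: pop r6=0x3d, sp=0xee
epilogue: pop r2=0x9d, sp=0xef
r1: caller-saved, written=True
r2: callee-saved, written=True
r6: callee-saved, written=True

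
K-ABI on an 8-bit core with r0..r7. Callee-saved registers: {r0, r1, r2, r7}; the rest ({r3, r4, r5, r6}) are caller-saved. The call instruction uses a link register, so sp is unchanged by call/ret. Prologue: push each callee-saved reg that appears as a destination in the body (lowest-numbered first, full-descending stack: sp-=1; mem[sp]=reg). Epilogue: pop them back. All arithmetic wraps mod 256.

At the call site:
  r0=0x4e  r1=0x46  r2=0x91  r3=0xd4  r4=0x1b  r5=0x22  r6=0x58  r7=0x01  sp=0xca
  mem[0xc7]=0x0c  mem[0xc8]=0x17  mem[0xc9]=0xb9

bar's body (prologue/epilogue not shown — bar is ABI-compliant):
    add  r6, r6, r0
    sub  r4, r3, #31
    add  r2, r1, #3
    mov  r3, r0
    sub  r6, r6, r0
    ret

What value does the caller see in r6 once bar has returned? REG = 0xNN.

REG = 0x58

prologue: push r2 → mem[0xc9]=0x91, sp=0xc9
body[0] add  r6, r6, r0 → r6=0xa6
body[1] sub  r4, r3, #31 → r4=0xb5
body[2] add  r2, r1, #3 → r2=0x49
body[3] mov  r3, r0 → r3=0x4e
body[4] sub  r6, r6, r0 → r6=0x58
epilogue: pop r2=0x91, sp=0xca
r6 is caller-saved → body value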